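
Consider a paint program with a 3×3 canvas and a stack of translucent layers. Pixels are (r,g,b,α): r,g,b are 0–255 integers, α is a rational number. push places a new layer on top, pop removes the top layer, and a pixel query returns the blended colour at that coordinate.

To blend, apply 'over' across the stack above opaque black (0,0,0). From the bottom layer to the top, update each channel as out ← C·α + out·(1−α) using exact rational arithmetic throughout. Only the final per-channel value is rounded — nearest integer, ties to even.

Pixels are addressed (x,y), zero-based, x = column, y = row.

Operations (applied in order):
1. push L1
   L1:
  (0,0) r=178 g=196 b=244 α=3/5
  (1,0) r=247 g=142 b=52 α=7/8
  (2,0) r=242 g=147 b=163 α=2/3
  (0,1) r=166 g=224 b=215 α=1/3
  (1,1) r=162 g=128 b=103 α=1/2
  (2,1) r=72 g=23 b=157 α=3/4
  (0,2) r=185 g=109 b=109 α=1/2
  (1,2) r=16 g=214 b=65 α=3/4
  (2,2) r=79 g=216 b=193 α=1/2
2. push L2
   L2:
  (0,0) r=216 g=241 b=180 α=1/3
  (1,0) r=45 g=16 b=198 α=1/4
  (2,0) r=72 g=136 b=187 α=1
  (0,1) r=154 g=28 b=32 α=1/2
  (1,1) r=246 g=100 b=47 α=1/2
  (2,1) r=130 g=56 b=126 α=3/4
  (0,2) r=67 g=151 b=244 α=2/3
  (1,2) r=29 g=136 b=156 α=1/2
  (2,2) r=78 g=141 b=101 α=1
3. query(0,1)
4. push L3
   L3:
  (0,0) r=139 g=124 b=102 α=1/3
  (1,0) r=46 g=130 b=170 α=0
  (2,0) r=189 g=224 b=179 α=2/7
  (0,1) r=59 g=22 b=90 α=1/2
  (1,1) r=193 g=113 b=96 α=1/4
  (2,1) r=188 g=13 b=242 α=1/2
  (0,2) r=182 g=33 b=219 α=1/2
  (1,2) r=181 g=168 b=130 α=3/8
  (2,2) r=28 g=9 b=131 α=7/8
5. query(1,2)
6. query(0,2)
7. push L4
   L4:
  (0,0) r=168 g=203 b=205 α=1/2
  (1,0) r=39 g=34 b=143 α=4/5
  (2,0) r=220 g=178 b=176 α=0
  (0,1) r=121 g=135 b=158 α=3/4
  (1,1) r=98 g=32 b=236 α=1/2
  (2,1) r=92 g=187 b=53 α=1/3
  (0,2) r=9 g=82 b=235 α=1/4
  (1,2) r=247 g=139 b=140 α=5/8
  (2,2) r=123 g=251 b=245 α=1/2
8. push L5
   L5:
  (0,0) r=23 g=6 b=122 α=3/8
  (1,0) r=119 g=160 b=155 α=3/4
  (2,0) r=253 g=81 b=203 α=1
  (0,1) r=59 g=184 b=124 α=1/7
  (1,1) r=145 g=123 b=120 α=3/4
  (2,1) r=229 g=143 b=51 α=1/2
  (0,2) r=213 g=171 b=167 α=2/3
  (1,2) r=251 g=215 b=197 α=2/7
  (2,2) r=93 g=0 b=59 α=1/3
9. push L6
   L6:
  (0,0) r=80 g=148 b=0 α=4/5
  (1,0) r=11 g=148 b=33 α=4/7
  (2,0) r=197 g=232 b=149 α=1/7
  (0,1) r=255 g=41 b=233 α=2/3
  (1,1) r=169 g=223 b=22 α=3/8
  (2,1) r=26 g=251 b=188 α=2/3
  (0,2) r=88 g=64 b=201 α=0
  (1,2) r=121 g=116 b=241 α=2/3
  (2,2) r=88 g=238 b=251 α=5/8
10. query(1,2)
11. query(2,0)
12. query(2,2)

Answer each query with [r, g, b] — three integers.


(0,1) stack=L1,L2; from [0,0,0]:
L1 α=1/3: [166/3, 224/3, 215/3]
L2 α=1/2: [314/3, 154/3, 311/6]
= [105, 51, 52]

at x=1,y=2 over L1,L2,L3:
+L1 (α=3/4) → [12, 321/2, 195/4]
+L2 (α=1/2) → [41/2, 593/4, 819/8]
+L3 (α=3/8) → [1291/16, 4981/32, 7215/64]
= [81, 156, 113]

at x=0,y=2 over L1,L2,L3:
after L1 α=1/2: [185/2, 109/2, 109/2]
after L2 α=2/3: [151/2, 713/6, 1085/6]
after L3 α=1/2: [515/4, 911/12, 2399/12]
= [129, 76, 200]

(1,2) stack=L1,L2,L3,L4,L5,L6; from [0,0,0]:
+L1 (α=3/4) → [12, 321/2, 195/4]
+L2 (α=1/2) → [41/2, 593/4, 819/8]
+L3 (α=3/8) → [1291/16, 4981/32, 7215/64]
+L4 (α=5/8) → [23633/128, 37183/256, 66445/512]
+L5 (α=2/7) → [182421/896, 42285/256, 76279/512]
+L6 (α=2/3) → [399253/2688, 101677/768, 323063/1536]
→ [149, 132, 210]

at x=2,y=0 over L1,L2,L3,L4,L5,L6:
after L1 α=2/3: [484/3, 98, 326/3]
after L2 α=1: [72, 136, 187]
after L3 α=2/7: [738/7, 1128/7, 1293/7]
after L4 α=0: [738/7, 1128/7, 1293/7]
after L5 α=1: [253, 81, 203]
after L6 α=1/7: [245, 718/7, 1367/7]
rounded: [245, 103, 195]

(2,2) stack=L1,L2,L3,L4,L5,L6; from [0,0,0]:
L1 α=1/2: [79/2, 108, 193/2]
L2 α=1: [78, 141, 101]
L3 α=7/8: [137/4, 51/2, 509/4]
L4 α=1/2: [629/8, 553/4, 1489/8]
L5 α=1/3: [1001/12, 553/6, 575/4]
L6 α=5/8: [2761/32, 2933/16, 6745/32]
rounded: [86, 183, 211]


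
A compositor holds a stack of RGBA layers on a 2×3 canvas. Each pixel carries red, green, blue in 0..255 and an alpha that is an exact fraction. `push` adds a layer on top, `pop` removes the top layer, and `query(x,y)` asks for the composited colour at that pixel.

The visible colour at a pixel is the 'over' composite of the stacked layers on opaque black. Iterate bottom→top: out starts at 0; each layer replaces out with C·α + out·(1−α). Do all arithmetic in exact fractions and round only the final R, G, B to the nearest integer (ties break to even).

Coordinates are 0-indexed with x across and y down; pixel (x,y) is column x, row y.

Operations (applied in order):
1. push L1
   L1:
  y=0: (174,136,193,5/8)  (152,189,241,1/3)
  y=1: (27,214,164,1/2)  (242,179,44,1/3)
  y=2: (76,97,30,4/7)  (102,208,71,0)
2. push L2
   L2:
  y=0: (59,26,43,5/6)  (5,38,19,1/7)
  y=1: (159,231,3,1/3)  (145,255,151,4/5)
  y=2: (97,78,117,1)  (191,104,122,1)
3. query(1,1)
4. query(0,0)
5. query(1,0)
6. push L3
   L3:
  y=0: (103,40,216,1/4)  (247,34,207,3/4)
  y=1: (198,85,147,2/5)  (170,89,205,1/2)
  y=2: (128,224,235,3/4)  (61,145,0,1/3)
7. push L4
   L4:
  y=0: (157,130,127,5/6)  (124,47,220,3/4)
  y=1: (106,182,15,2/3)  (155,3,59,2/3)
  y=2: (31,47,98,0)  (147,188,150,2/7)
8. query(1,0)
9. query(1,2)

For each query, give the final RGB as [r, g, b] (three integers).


(1,1) stack=L1,L2; from [0,0,0]:
L1 α=1/3: [242/3, 179/3, 44/3]
L2 α=4/5: [1982/15, 3239/15, 1856/15]
rounded: [132, 216, 124]

at x=0,y=0 over L1,L2:
after L1 α=5/8: [435/4, 85, 965/8]
after L2 α=5/6: [1615/24, 215/6, 895/16]
→ [67, 36, 56]

at x=1,y=0 over L1,L2:
after L1 α=1/3: [152/3, 63, 241/3]
after L2 α=1/7: [309/7, 416/7, 501/7]
= [44, 59, 72]

(1,0) stack=L1,L2,L3,L4; from [0,0,0]:
after L1 α=1/3: [152/3, 63, 241/3]
after L2 α=1/7: [309/7, 416/7, 501/7]
after L3 α=3/4: [1374/7, 565/14, 1212/7]
after L4 α=3/4: [1989/14, 2539/56, 1458/7]
rounded: [142, 45, 208]

at x=1,y=2 over L1,L2,L3,L4:
L1 α=0: [0, 0, 0]
L2 α=1: [191, 104, 122]
L3 α=1/3: [443/3, 353/3, 244/3]
L4 α=2/7: [3097/21, 2893/21, 2120/21]
rounded: [147, 138, 101]


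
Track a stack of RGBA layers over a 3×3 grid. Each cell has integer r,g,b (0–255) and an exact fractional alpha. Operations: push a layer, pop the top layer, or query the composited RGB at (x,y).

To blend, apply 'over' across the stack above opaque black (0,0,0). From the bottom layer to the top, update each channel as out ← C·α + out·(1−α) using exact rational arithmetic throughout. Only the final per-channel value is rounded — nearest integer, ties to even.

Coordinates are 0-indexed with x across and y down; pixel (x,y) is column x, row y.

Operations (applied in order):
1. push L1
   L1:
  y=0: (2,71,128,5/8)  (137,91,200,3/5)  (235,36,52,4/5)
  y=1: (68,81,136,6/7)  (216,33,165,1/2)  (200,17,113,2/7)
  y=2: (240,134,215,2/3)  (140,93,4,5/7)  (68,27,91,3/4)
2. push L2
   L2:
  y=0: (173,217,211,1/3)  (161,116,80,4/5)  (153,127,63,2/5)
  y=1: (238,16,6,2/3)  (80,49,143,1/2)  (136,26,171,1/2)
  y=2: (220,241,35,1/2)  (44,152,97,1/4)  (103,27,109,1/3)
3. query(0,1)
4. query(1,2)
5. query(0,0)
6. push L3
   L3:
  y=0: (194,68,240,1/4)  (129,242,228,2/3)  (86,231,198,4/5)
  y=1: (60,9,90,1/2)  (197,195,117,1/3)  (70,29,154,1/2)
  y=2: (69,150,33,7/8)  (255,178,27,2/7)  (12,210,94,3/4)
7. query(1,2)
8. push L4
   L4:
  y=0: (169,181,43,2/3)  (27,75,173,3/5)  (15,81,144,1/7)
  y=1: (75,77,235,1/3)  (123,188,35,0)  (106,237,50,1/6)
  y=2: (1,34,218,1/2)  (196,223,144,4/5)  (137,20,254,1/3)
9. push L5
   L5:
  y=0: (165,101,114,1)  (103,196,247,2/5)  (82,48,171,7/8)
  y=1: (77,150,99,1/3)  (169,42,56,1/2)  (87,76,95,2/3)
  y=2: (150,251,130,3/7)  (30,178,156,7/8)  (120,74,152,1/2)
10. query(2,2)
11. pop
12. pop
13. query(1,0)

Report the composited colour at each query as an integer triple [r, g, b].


query (0,1) [L1,L2] — begin 0,0,0
after L1 α=6/7: [408/7, 486/7, 816/7]
after L2 α=2/3: [3740/21, 710/21, 300/7]
→ [178, 34, 43]

query (1,2) [L1,L2] — begin 0,0,0
L1 α=5/7: [100, 465/7, 20/7]
L2 α=1/4: [86, 2459/28, 739/28]
rounded: [86, 88, 26]

query (0,0) [L1,L2] — begin 0,0,0
L1 α=5/8: [5/4, 355/8, 80]
L2 α=1/3: [117/2, 1223/12, 371/3]
→ [58, 102, 124]

query (1,2) [L1,L2,L3] — begin 0,0,0
after L1 α=5/7: [100, 465/7, 20/7]
after L2 α=1/4: [86, 2459/28, 739/28]
after L3 α=2/7: [940/7, 22263/196, 5207/196]
= [134, 114, 27]

query (2,2) [L1,L2,L3,L4,L5] — begin 0,0,0
after L1 α=3/4: [51, 81/4, 273/4]
after L2 α=1/3: [205/3, 45/2, 491/6]
after L3 α=3/4: [313/12, 1305/8, 2183/24]
after L4 α=1/3: [1135/18, 1385/12, 5231/36]
after L5 α=1/2: [3295/36, 2273/24, 10703/72]
→ [92, 95, 149]

at x=1,y=0 over L1,L2,L3:
after L1 α=3/5: [411/5, 273/5, 120]
after L2 α=4/5: [3631/25, 2593/25, 88]
after L3 α=2/3: [10081/75, 14693/75, 544/3]
= [134, 196, 181]


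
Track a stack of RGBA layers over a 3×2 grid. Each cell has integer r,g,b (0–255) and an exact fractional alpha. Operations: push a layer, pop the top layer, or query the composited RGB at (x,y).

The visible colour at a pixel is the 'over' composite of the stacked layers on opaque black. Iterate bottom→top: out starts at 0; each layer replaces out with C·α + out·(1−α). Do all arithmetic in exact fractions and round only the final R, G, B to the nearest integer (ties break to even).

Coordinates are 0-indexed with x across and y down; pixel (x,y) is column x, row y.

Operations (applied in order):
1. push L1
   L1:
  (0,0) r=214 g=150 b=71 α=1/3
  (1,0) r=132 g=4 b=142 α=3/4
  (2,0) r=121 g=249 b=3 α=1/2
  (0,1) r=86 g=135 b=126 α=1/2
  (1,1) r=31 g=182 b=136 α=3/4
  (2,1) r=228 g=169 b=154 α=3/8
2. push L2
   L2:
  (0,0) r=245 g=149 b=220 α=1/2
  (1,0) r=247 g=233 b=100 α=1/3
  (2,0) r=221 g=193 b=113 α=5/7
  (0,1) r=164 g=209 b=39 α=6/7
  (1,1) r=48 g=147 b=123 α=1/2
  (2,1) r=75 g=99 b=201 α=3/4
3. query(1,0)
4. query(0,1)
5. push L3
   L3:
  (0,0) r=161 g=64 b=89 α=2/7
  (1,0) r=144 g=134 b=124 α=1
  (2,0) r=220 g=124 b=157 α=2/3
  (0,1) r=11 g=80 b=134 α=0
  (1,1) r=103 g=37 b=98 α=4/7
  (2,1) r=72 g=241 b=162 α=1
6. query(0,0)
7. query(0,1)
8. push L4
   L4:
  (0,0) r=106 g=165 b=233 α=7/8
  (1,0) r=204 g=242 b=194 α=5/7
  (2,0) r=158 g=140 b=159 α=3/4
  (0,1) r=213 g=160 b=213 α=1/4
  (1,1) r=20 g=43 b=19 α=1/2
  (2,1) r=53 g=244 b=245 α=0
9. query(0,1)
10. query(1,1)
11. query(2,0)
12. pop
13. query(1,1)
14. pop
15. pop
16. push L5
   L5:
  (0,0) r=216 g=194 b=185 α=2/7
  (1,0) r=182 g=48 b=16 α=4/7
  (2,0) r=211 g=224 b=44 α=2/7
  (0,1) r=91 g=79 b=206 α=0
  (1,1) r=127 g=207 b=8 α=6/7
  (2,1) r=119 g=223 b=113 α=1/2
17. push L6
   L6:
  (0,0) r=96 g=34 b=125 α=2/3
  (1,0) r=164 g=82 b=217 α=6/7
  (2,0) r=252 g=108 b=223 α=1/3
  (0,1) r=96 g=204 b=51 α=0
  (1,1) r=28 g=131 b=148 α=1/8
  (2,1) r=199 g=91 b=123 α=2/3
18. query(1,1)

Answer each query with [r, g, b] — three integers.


query (1,0) [L1,L2] — begin 0,0,0
+L1 (α=3/4) → [99, 3, 213/2]
+L2 (α=1/3) → [445/3, 239/3, 313/3]
= [148, 80, 104]

(0,1) stack=L1,L2; from [0,0,0]:
after L1 α=1/2: [43, 135/2, 63]
after L2 α=6/7: [1027/7, 2643/14, 297/7]
→ [147, 189, 42]

(0,0) stack=L1,L2,L3; from [0,0,0]:
L1 α=1/3: [214/3, 50, 71/3]
L2 α=1/2: [949/6, 199/2, 731/6]
L3 α=2/7: [6677/42, 1251/14, 4723/42]
rounded: [159, 89, 112]

at x=0,y=1 over L1,L2,L3:
L1 α=1/2: [43, 135/2, 63]
L2 α=6/7: [1027/7, 2643/14, 297/7]
L3 α=0: [1027/7, 2643/14, 297/7]
= [147, 189, 42]

(0,1) stack=L1,L2,L3,L4; from [0,0,0]:
L1 α=1/2: [43, 135/2, 63]
L2 α=6/7: [1027/7, 2643/14, 297/7]
L3 α=0: [1027/7, 2643/14, 297/7]
L4 α=1/4: [1143/7, 10169/56, 1191/14]
= [163, 182, 85]

(1,1) stack=L1,L2,L3,L4; from [0,0,0]:
after L1 α=3/4: [93/4, 273/2, 102]
after L2 α=1/2: [285/8, 567/4, 225/2]
after L3 α=4/7: [593/8, 2293/28, 1459/14]
after L4 α=1/2: [753/16, 3497/56, 1725/28]
rounded: [47, 62, 62]

query (2,0) [L1,L2,L3,L4] — begin 0,0,0
after L1 α=1/2: [121/2, 249/2, 3/2]
after L2 α=5/7: [1226/7, 1214/7, 568/7]
after L3 α=2/3: [4306/21, 2950/21, 922/7]
after L4 α=3/4: [3565/21, 5885/42, 4261/28]
→ [170, 140, 152]

query (1,1) [L1,L2,L3] — begin 0,0,0
L1 α=3/4: [93/4, 273/2, 102]
L2 α=1/2: [285/8, 567/4, 225/2]
L3 α=4/7: [593/8, 2293/28, 1459/14]
→ [74, 82, 104]

query (1,1) [L1,L5,L6] — begin 0,0,0
L1 α=3/4: [93/4, 273/2, 102]
L5 α=6/7: [3141/28, 2757/14, 150/7]
L6 α=1/8: [3253/32, 3019/16, 149/4]
→ [102, 189, 37]


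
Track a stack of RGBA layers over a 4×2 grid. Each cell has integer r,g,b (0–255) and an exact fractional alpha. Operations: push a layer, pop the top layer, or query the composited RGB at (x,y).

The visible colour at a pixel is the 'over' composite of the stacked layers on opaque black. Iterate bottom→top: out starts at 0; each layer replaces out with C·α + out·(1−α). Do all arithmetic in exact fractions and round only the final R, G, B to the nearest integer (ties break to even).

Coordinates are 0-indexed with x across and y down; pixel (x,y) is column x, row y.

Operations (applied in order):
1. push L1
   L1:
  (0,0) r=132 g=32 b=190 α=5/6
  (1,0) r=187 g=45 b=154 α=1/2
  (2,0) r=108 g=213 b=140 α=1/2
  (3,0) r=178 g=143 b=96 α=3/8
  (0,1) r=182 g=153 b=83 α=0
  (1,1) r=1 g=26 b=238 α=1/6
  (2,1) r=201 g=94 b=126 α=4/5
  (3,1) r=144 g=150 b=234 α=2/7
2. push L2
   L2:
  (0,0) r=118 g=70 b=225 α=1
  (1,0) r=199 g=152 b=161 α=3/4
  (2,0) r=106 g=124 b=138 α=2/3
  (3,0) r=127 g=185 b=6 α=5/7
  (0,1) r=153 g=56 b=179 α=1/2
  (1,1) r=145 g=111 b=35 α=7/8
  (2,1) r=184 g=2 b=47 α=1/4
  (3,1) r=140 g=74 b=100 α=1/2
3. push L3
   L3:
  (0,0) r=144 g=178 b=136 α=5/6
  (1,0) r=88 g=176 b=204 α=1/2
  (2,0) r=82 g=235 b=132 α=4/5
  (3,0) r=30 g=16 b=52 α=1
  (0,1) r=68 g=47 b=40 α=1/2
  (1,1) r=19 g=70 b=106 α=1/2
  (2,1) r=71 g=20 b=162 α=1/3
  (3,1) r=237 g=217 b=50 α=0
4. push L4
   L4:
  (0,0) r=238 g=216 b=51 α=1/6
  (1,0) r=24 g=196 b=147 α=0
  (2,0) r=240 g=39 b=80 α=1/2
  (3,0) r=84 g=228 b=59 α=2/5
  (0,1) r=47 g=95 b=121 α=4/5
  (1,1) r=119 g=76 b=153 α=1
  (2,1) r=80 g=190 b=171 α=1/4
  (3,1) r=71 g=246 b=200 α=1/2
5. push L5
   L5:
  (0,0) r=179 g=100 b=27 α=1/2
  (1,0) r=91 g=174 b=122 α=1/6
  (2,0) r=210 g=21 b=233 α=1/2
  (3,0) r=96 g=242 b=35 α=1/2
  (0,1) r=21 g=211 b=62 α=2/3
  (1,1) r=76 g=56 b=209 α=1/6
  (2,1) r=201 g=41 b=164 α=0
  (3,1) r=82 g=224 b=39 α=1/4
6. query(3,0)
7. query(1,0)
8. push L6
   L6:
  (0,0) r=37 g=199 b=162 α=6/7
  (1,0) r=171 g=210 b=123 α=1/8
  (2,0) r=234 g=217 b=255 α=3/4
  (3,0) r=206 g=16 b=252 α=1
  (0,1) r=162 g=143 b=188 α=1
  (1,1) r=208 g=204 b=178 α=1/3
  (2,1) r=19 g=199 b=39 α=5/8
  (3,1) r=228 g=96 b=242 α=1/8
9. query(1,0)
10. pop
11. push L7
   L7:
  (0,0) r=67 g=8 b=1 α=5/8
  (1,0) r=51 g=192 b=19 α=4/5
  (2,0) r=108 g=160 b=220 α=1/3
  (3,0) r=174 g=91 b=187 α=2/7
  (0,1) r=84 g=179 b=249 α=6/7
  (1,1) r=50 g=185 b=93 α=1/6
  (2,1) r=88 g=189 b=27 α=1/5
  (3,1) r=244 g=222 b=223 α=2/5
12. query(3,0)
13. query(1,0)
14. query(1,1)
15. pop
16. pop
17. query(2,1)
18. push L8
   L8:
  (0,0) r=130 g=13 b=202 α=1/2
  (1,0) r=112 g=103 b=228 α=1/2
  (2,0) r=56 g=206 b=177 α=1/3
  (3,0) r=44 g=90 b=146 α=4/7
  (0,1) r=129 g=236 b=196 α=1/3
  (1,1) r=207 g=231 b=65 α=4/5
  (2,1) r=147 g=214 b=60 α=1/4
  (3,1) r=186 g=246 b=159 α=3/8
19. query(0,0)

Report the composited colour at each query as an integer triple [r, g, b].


at x=3,y=0 over L1,L2,L3,L4,L5:
L1 α=3/8: [267/4, 429/8, 36]
L2 α=5/7: [1537/14, 4129/28, 102/7]
L3 α=1: [30, 16, 52]
L4 α=2/5: [258/5, 504/5, 274/5]
L5 α=1/2: [369/5, 857/5, 449/10]
= [74, 171, 45]

at x=1,y=0 over L1,L2,L3,L4,L5:
L1 α=1/2: [187/2, 45/2, 77]
L2 α=3/4: [1381/8, 957/8, 140]
L3 α=1/2: [2085/16, 2365/16, 172]
L4 α=0: [2085/16, 2365/16, 172]
L5 α=1/6: [11881/96, 14609/96, 491/3]
rounded: [124, 152, 164]

query (1,0) [L1,L2,L3,L4,L5,L6] — begin 0,0,0
+L1 (α=1/2) → [187/2, 45/2, 77]
+L2 (α=3/4) → [1381/8, 957/8, 140]
+L3 (α=1/2) → [2085/16, 2365/16, 172]
+L4 (α=0) → [2085/16, 2365/16, 172]
+L5 (α=1/6) → [11881/96, 14609/96, 491/3]
+L6 (α=1/8) → [99583/768, 122423/768, 1903/12]
rounded: [130, 159, 159]

(3,0) stack=L1,L2,L3,L4,L5,L7; from [0,0,0]:
L1 α=3/8: [267/4, 429/8, 36]
L2 α=5/7: [1537/14, 4129/28, 102/7]
L3 α=1: [30, 16, 52]
L4 α=2/5: [258/5, 504/5, 274/5]
L5 α=1/2: [369/5, 857/5, 449/10]
L7 α=2/7: [717/7, 1039/7, 171/2]
= [102, 148, 86]

(1,0) stack=L1,L2,L3,L4,L5,L7; from [0,0,0]:
+L1 (α=1/2) → [187/2, 45/2, 77]
+L2 (α=3/4) → [1381/8, 957/8, 140]
+L3 (α=1/2) → [2085/16, 2365/16, 172]
+L4 (α=0) → [2085/16, 2365/16, 172]
+L5 (α=1/6) → [11881/96, 14609/96, 491/3]
+L7 (α=4/5) → [6293/96, 88337/480, 719/15]
→ [66, 184, 48]

at x=1,y=1 over L1,L2,L3,L4,L5,L7:
after L1 α=1/6: [1/6, 13/3, 119/3]
after L2 α=7/8: [6091/48, 293/3, 427/12]
after L3 α=1/2: [7003/96, 503/6, 1699/24]
after L4 α=1: [119, 76, 153]
after L5 α=1/6: [671/6, 218/3, 487/3]
after L7 α=1/6: [3655/36, 1645/18, 1357/9]
→ [102, 91, 151]

at x=2,y=1 over L1,L2,L3,L4:
+L1 (α=4/5) → [804/5, 376/5, 504/5]
+L2 (α=1/4) → [833/5, 569/10, 1747/20]
+L3 (α=1/3) → [2021/15, 223/5, 3367/30]
+L4 (α=1/4) → [2421/20, 1619/20, 5077/40]
rounded: [121, 81, 127]

query (0,0) [L1,L2,L3,L4,L8] — begin 0,0,0
+L1 (α=5/6) → [110, 80/3, 475/3]
+L2 (α=1) → [118, 70, 225]
+L3 (α=5/6) → [419/3, 160, 905/6]
+L4 (α=1/6) → [2809/18, 508/3, 4831/36]
+L8 (α=1/2) → [5149/36, 547/6, 12103/72]
→ [143, 91, 168]


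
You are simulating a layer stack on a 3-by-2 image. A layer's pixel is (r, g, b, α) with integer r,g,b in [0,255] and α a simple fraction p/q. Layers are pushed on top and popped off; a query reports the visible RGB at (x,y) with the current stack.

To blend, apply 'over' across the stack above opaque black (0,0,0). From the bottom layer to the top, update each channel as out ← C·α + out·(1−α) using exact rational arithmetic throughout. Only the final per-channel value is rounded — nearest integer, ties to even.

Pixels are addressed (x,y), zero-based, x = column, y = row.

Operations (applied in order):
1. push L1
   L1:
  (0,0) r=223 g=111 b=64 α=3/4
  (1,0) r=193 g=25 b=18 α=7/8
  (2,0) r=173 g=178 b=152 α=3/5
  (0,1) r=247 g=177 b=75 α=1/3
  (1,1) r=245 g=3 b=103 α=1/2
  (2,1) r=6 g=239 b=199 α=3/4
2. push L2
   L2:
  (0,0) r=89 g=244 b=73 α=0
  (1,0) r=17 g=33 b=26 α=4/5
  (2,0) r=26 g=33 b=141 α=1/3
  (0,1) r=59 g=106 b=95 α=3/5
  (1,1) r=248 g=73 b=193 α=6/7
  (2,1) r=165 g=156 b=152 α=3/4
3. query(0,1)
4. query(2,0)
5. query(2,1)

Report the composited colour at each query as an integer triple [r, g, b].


(0,1) stack=L1,L2; from [0,0,0]:
+L1 (α=1/3) → [247/3, 59, 25]
+L2 (α=3/5) → [205/3, 436/5, 67]
→ [68, 87, 67]

query (2,0) [L1,L2] — begin 0,0,0
+L1 (α=3/5) → [519/5, 534/5, 456/5]
+L2 (α=1/3) → [1168/15, 411/5, 539/5]
= [78, 82, 108]

(2,1) stack=L1,L2; from [0,0,0]:
after L1 α=3/4: [9/2, 717/4, 597/4]
after L2 α=3/4: [999/8, 2589/16, 2421/16]
→ [125, 162, 151]


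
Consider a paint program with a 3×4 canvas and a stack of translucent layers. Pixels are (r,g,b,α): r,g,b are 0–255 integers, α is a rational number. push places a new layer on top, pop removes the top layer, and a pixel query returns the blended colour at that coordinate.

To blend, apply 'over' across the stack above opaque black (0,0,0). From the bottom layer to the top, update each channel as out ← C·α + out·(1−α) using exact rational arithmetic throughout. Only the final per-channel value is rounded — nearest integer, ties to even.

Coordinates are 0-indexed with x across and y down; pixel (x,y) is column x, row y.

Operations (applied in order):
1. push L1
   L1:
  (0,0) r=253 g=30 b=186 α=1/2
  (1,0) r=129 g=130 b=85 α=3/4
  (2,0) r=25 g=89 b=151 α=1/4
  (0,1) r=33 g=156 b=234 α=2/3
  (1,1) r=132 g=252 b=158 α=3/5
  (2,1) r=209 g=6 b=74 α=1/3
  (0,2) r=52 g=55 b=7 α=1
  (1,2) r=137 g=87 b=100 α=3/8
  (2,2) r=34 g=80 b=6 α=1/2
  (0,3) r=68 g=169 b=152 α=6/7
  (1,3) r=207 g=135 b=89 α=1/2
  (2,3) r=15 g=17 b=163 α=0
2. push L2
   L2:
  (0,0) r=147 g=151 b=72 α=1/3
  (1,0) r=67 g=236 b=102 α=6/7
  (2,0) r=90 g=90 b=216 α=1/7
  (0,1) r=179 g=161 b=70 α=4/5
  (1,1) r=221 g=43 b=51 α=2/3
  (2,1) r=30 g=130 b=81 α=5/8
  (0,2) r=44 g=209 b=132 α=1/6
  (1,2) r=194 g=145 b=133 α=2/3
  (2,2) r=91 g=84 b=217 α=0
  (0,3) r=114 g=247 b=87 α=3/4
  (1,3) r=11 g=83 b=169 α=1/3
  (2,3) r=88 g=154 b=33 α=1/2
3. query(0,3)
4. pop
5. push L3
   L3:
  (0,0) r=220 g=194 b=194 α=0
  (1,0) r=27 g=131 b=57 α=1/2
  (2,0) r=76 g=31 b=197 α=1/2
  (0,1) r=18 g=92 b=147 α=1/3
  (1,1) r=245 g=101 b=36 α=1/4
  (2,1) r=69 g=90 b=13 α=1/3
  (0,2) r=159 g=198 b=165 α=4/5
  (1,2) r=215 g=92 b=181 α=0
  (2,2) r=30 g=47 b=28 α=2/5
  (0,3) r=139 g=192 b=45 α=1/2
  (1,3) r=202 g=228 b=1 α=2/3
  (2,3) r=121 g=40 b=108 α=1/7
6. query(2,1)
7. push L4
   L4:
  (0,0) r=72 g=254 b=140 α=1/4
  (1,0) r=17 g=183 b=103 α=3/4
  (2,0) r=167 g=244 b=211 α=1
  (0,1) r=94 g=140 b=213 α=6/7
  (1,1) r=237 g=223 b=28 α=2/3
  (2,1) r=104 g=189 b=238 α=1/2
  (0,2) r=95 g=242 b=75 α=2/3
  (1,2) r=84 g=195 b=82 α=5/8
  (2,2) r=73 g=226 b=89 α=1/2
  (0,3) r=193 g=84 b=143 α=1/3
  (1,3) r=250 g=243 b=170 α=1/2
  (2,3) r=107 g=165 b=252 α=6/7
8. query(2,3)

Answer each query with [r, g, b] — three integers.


query (0,3) [L1,L2] — begin 0,0,0
+L1 (α=6/7) → [408/7, 1014/7, 912/7]
+L2 (α=3/4) → [1401/14, 6201/28, 2739/28]
→ [100, 221, 98]

(2,1) stack=L1,L3; from [0,0,0]:
L1 α=1/3: [209/3, 2, 74/3]
L3 α=1/3: [625/9, 94/3, 187/9]
= [69, 31, 21]

query (2,3) [L1,L3,L4] — begin 0,0,0
+L1 (α=0) → [0, 0, 0]
+L3 (α=1/7) → [121/7, 40/7, 108/7]
+L4 (α=6/7) → [4615/49, 6970/49, 10692/49]
→ [94, 142, 218]


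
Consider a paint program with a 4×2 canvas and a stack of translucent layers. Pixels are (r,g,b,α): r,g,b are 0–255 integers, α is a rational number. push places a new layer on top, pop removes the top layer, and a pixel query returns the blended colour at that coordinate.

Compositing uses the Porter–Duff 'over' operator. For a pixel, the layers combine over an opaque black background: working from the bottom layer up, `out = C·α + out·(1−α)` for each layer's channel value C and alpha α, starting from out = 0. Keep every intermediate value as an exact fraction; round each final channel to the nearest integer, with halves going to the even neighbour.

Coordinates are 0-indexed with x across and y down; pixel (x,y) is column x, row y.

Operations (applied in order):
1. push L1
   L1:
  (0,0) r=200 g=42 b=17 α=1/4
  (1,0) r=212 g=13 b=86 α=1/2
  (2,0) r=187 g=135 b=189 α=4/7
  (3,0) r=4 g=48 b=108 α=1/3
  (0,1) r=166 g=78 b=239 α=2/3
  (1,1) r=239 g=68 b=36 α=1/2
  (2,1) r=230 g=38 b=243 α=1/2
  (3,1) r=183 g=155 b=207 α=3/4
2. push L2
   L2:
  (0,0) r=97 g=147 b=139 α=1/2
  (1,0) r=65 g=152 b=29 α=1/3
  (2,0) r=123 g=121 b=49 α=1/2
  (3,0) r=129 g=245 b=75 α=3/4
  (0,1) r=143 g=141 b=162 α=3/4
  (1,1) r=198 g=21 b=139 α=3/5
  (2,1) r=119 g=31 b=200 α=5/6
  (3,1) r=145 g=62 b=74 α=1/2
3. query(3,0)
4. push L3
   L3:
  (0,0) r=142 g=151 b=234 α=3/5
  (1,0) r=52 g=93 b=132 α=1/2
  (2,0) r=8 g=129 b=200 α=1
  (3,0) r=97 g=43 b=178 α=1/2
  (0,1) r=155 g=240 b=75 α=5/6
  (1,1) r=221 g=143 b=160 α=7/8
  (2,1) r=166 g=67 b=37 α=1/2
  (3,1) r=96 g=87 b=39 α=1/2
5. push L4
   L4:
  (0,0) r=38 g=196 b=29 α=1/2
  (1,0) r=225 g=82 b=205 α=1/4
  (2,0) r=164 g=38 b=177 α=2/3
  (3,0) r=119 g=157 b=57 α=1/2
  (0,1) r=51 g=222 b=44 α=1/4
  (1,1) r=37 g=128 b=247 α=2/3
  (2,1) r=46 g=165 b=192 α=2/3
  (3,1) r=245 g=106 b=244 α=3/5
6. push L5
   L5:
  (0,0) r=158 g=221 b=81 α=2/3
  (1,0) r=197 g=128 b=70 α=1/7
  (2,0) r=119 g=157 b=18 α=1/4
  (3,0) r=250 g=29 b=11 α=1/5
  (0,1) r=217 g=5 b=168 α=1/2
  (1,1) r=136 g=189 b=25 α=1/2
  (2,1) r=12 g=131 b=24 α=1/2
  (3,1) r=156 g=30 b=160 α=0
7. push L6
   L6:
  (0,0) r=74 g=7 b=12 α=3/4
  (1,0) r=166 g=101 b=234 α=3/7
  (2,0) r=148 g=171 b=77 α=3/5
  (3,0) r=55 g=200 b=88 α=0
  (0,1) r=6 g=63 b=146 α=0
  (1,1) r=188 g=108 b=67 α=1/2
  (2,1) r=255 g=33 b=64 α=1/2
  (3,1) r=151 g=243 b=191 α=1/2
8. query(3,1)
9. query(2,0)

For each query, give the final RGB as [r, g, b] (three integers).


at x=3,y=0 over L1,L2:
after L1 α=1/3: [4/3, 16, 36]
after L2 α=3/4: [1165/12, 751/4, 261/4]
rounded: [97, 188, 65]

at x=3,y=1 over L1,L2,L3,L4,L5,L6:
+L1 (α=3/4) → [549/4, 465/4, 621/4]
+L2 (α=1/2) → [1129/8, 713/8, 917/8]
+L3 (α=1/2) → [1897/16, 1409/16, 1229/16]
+L4 (α=3/5) → [7777/40, 3953/40, 1417/8]
+L5 (α=0) → [7777/40, 3953/40, 1417/8]
+L6 (α=1/2) → [13817/80, 13673/80, 2945/16]
rounded: [173, 171, 184]

(2,0) stack=L1,L2,L3,L4,L5,L6; from [0,0,0]:
+L1 (α=4/7) → [748/7, 540/7, 108]
+L2 (α=1/2) → [1609/14, 1387/14, 157/2]
+L3 (α=1) → [8, 129, 200]
+L4 (α=2/3) → [112, 205/3, 554/3]
+L5 (α=1/4) → [455/4, 181/2, 143]
+L6 (α=3/5) → [1343/10, 694/5, 517/5]
= [134, 139, 103]


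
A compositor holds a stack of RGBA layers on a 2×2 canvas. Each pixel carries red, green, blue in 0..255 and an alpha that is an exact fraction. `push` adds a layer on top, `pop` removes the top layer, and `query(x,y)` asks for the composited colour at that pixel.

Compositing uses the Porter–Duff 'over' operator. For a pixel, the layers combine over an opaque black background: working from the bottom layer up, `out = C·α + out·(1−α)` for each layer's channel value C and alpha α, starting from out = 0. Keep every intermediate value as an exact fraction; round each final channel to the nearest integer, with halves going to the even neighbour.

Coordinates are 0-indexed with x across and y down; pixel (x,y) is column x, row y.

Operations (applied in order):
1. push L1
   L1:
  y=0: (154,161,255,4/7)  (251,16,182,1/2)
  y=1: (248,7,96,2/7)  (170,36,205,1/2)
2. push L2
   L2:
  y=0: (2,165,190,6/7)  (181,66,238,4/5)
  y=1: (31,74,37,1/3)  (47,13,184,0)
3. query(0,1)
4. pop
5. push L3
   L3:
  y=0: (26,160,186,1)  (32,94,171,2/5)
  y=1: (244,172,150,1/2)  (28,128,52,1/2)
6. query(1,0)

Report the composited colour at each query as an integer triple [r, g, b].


query (0,1) [L1,L2] — begin 0,0,0
+L1 (α=2/7) → [496/7, 2, 192/7]
+L2 (α=1/3) → [403/7, 26, 643/21]
= [58, 26, 31]

query (1,0) [L1,L3] — begin 0,0,0
after L1 α=1/2: [251/2, 8, 91]
after L3 α=2/5: [881/10, 212/5, 123]
→ [88, 42, 123]


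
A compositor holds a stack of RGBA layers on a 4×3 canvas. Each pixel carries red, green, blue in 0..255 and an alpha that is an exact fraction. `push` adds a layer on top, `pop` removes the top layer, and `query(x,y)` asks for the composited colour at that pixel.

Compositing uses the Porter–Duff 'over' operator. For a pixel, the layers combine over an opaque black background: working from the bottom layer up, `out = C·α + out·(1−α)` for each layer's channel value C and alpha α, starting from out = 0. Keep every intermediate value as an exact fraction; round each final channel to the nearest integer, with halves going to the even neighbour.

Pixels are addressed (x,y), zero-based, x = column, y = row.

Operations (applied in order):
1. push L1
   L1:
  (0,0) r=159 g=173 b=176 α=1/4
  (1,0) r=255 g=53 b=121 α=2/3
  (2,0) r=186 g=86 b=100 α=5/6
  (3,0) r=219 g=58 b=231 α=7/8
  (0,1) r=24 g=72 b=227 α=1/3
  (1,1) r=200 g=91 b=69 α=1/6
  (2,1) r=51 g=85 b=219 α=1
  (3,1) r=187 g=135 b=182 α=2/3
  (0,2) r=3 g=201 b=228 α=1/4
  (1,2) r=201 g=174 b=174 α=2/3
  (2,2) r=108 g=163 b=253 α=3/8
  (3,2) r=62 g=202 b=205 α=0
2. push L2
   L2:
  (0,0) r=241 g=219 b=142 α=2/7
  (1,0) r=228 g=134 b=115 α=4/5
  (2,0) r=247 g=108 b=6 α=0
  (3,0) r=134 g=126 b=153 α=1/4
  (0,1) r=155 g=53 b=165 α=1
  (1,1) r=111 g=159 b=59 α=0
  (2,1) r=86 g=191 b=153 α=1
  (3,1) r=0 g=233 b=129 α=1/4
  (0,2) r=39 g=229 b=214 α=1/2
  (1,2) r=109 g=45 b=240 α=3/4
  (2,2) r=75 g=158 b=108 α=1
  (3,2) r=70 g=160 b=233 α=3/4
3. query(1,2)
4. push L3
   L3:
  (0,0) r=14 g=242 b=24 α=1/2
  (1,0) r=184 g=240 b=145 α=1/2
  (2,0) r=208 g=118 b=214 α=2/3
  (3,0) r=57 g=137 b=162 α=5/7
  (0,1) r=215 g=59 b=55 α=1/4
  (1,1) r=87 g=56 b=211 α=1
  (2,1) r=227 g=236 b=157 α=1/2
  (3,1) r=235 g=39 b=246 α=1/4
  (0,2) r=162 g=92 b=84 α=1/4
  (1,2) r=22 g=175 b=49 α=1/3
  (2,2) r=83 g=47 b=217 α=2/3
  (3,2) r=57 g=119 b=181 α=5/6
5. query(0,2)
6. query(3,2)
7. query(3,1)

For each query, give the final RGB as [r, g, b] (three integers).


query (1,2) [L1,L2] — begin 0,0,0
after L1 α=2/3: [134, 116, 116]
after L2 α=3/4: [461/4, 251/4, 209]
rounded: [115, 63, 209]

query (0,2) [L1,L2,L3] — begin 0,0,0
+L1 (α=1/4) → [3/4, 201/4, 57]
+L2 (α=1/2) → [159/8, 1117/8, 271/2]
+L3 (α=1/4) → [1773/32, 4087/32, 981/8]
rounded: [55, 128, 123]

(3,2) stack=L1,L2,L3; from [0,0,0]:
L1 α=0: [0, 0, 0]
L2 α=3/4: [105/2, 120, 699/4]
L3 α=5/6: [225/4, 715/6, 4319/24]
→ [56, 119, 180]

(3,1) stack=L1,L2,L3; from [0,0,0]:
L1 α=2/3: [374/3, 90, 364/3]
L2 α=1/4: [187/2, 503/4, 493/4]
L3 α=1/4: [1031/8, 1665/16, 2463/16]
= [129, 104, 154]


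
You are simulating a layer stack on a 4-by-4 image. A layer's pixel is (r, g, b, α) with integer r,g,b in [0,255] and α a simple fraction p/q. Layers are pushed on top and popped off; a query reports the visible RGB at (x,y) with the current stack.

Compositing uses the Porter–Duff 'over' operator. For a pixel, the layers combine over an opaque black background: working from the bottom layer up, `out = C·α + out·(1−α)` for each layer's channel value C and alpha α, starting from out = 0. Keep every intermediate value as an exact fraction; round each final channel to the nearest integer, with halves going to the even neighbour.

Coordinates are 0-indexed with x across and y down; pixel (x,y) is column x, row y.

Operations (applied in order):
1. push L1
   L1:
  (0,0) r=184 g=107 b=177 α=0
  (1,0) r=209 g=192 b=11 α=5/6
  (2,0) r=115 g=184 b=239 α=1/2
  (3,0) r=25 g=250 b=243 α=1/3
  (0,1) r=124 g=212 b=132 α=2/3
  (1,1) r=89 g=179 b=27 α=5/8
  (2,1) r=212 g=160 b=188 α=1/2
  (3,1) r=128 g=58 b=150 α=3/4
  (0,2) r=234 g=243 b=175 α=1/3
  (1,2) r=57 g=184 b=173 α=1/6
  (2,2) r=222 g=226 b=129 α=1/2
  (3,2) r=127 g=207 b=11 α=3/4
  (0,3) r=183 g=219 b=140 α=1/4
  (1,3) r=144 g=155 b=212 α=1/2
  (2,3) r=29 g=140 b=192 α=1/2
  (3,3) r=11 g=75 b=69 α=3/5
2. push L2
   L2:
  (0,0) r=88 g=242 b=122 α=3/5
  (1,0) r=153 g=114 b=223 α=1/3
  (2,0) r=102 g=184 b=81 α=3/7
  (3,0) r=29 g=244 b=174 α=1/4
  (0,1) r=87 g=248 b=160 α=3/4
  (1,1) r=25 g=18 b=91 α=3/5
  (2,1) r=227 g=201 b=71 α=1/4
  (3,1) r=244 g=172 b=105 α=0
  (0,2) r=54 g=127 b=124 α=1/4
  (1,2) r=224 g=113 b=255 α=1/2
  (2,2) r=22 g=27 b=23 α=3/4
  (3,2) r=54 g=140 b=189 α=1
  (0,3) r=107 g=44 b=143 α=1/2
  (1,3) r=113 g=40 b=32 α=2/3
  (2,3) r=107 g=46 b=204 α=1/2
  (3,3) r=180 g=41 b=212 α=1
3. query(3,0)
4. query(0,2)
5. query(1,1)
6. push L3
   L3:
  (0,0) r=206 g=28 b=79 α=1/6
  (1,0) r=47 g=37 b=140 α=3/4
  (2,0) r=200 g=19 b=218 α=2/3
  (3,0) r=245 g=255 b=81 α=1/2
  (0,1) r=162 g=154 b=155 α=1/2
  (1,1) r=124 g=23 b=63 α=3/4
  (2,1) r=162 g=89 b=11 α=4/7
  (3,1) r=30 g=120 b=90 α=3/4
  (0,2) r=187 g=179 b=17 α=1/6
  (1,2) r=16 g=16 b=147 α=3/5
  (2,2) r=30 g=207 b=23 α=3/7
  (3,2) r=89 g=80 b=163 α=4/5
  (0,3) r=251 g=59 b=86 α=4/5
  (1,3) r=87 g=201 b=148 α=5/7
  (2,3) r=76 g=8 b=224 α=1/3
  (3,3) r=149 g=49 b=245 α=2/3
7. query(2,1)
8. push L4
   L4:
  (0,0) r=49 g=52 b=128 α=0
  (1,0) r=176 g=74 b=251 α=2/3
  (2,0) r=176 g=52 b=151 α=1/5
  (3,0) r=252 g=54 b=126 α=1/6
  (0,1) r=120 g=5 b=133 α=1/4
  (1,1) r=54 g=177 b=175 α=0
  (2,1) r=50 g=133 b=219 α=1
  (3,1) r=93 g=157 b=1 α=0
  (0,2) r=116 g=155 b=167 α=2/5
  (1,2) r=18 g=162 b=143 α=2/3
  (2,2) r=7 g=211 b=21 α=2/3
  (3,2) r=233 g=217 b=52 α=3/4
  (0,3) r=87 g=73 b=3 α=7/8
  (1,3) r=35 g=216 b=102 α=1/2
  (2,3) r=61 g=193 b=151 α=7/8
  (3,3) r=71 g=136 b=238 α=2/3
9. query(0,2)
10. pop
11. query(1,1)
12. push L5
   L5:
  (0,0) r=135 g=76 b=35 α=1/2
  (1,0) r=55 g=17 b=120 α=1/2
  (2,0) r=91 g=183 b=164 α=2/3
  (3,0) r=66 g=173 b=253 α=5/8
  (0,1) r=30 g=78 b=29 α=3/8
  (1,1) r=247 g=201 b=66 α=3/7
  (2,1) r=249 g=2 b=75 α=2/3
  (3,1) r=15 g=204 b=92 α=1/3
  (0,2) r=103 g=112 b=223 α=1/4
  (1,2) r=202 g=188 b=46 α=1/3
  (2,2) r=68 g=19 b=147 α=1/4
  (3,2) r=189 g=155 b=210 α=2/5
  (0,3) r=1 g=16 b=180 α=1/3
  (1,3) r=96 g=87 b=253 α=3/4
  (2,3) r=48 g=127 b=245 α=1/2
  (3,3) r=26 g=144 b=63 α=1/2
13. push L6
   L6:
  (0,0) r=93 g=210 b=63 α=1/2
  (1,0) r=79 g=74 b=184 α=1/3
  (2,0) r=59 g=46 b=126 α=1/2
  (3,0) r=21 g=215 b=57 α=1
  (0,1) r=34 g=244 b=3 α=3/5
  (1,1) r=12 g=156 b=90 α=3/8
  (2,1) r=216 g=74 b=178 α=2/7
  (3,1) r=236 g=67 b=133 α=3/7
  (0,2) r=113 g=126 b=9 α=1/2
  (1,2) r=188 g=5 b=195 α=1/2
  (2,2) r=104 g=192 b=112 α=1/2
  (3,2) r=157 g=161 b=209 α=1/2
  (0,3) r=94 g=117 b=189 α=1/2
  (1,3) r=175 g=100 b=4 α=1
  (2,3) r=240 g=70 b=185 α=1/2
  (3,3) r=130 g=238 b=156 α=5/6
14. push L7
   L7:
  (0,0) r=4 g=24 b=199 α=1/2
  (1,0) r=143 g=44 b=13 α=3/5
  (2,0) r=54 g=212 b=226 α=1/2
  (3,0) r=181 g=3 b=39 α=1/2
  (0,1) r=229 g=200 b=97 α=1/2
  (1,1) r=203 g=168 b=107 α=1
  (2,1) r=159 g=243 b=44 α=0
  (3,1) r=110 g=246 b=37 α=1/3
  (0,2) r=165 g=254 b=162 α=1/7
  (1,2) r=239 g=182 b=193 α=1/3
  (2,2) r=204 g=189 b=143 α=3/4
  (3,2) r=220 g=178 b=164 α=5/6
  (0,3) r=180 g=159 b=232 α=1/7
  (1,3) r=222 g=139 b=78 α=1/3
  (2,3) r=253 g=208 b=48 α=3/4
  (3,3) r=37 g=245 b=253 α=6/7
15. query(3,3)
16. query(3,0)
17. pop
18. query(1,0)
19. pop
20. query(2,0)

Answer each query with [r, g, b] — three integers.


(3,0) stack=L1,L2; from [0,0,0]:
+L1 (α=1/3) → [25/3, 250/3, 81]
+L2 (α=1/4) → [27/2, 247/2, 417/4]
= [14, 124, 104]

query (0,2) [L1,L2] — begin 0,0,0
after L1 α=1/3: [78, 81, 175/3]
after L2 α=1/4: [72, 185/2, 299/4]
→ [72, 92, 75]

query (1,1) [L1,L2] — begin 0,0,0
+L1 (α=5/8) → [445/8, 895/8, 135/8]
+L2 (α=3/5) → [149/4, 1111/20, 1227/20]
rounded: [37, 56, 61]

query (2,1) [L1,L2,L3] — begin 0,0,0
L1 α=1/2: [106, 80, 94]
L2 α=1/4: [545/4, 441/4, 353/4]
L3 α=4/7: [4227/28, 2747/28, 1235/28]
= [151, 98, 44]

query (0,2) [L1,L2,L3,L4] — begin 0,0,0
after L1 α=1/3: [78, 81, 175/3]
after L2 α=1/4: [72, 185/2, 299/4]
after L3 α=1/6: [547/6, 1283/12, 521/8]
after L4 α=2/5: [1011/10, 2523/20, 847/8]
= [101, 126, 106]

query (1,1) [L1,L2,L3] — begin 0,0,0
+L1 (α=5/8) → [445/8, 895/8, 135/8]
+L2 (α=3/5) → [149/4, 1111/20, 1227/20]
+L3 (α=3/4) → [1637/16, 2491/80, 5007/80]
= [102, 31, 63]

(3,3) stack=L1,L2,L3,L5,L6,L7; from [0,0,0]:
after L1 α=3/5: [33/5, 45, 207/5]
after L2 α=1: [180, 41, 212]
after L3 α=2/3: [478/3, 139/3, 234]
after L5 α=1/2: [278/3, 571/6, 297/2]
after L6 α=5/6: [1114/9, 7711/36, 619/4]
after L7 α=6/7: [3112/63, 60631/252, 6691/28]
→ [49, 241, 239]

query (3,0) [L1,L2,L3,L5,L6,L7] — begin 0,0,0
L1 α=1/3: [25/3, 250/3, 81]
L2 α=1/4: [27/2, 247/2, 417/4]
L3 α=1/2: [517/4, 757/4, 741/8]
L5 α=5/8: [2871/32, 5731/32, 12343/64]
L6 α=1: [21, 215, 57]
L7 α=1/2: [101, 109, 48]
= [101, 109, 48]

at x=1,y=0 over L1,L2,L3,L5,L6:
L1 α=5/6: [1045/6, 160, 55/6]
L2 α=1/3: [1504/9, 434/3, 724/9]
L3 α=3/4: [2773/36, 767/12, 1126/9]
L5 α=1/2: [4753/72, 971/24, 1103/9]
L6 α=1/3: [7597/108, 1859/36, 3862/27]
rounded: [70, 52, 143]

at x=2,y=0 over L1,L2,L3,L5:
+L1 (α=1/2) → [115/2, 92, 239/2]
+L2 (α=3/7) → [536/7, 920/7, 103]
+L3 (α=2/3) → [1112/7, 1186/21, 539/3]
+L5 (α=2/3) → [2386/21, 8872/63, 1523/9]
= [114, 141, 169]


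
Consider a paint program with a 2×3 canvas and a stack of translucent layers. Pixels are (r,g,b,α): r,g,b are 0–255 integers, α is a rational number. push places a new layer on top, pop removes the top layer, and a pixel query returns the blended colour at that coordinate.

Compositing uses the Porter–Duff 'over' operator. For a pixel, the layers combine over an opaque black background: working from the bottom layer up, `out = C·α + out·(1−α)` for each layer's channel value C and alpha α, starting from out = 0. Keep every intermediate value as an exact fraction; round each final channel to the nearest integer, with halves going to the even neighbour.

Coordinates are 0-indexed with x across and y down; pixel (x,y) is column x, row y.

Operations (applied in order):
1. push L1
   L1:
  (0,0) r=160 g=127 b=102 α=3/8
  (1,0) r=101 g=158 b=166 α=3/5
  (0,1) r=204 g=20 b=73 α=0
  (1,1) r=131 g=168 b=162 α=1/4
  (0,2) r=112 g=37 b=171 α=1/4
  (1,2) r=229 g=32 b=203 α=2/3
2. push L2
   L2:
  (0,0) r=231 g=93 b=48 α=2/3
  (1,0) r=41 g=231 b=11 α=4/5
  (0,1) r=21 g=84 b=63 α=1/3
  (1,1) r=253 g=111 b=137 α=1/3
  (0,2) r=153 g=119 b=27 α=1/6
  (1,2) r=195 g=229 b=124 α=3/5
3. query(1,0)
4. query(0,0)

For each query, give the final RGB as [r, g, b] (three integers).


(1,0) stack=L1,L2; from [0,0,0]:
L1 α=3/5: [303/5, 474/5, 498/5]
L2 α=4/5: [1123/25, 5094/25, 718/25]
→ [45, 204, 29]

at x=0,y=0 over L1,L2:
after L1 α=3/8: [60, 381/8, 153/4]
after L2 α=2/3: [174, 623/8, 179/4]
= [174, 78, 45]


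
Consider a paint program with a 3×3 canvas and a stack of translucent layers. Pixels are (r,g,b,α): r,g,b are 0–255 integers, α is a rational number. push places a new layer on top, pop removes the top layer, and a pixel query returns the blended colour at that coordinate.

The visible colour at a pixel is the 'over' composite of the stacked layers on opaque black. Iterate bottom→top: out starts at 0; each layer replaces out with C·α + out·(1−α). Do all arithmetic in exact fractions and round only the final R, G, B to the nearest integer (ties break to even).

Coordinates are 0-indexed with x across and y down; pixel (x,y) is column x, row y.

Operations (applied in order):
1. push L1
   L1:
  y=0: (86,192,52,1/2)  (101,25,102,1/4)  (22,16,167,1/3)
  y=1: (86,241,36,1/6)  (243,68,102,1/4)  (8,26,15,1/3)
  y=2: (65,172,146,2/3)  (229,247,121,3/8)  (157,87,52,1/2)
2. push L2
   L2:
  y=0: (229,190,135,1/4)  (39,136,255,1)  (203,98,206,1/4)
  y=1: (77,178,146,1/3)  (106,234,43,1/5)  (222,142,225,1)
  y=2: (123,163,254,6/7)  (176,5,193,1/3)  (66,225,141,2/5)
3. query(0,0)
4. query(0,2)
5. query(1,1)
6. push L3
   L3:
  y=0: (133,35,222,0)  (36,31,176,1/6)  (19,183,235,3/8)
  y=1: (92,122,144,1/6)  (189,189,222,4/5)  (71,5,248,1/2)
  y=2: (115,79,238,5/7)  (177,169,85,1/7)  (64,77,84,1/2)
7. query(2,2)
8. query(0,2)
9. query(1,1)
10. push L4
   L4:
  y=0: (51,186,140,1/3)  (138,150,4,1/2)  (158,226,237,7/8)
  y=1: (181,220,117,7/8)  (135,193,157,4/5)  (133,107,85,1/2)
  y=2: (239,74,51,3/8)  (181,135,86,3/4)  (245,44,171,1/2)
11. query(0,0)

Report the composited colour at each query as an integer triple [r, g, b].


query (0,0) [L1,L2] — begin 0,0,0
after L1 α=1/2: [43, 96, 26]
after L2 α=1/4: [179/2, 239/2, 213/4]
→ [90, 120, 53]

at x=0,y=2 over L1,L2:
after L1 α=2/3: [130/3, 344/3, 292/3]
after L2 α=6/7: [2344/21, 3278/21, 4864/21]
→ [112, 156, 232]

query (1,1) [L1,L2] — begin 0,0,0
+L1 (α=1/4) → [243/4, 17, 51/2]
+L2 (α=1/5) → [349/5, 302/5, 29]
→ [70, 60, 29]

(2,2) stack=L1,L2,L3; from [0,0,0]:
after L1 α=1/2: [157/2, 87/2, 26]
after L2 α=2/5: [147/2, 1161/10, 72]
after L3 α=1/2: [275/4, 1931/20, 78]
rounded: [69, 97, 78]

(0,2) stack=L1,L2,L3; from [0,0,0]:
+L1 (α=2/3) → [130/3, 344/3, 292/3]
+L2 (α=6/7) → [2344/21, 3278/21, 4864/21]
+L3 (α=5/7) → [16763/147, 14851/147, 34718/147]
→ [114, 101, 236]

at x=1,y=1 over L1,L2,L3:
L1 α=1/4: [243/4, 17, 51/2]
L2 α=1/5: [349/5, 302/5, 29]
L3 α=4/5: [4129/25, 4082/25, 917/5]
= [165, 163, 183]

query (0,0) [L1,L2,L3,L4] — begin 0,0,0
+L1 (α=1/2) → [43, 96, 26]
+L2 (α=1/4) → [179/2, 239/2, 213/4]
+L3 (α=0) → [179/2, 239/2, 213/4]
+L4 (α=1/3) → [230/3, 425/3, 493/6]
→ [77, 142, 82]


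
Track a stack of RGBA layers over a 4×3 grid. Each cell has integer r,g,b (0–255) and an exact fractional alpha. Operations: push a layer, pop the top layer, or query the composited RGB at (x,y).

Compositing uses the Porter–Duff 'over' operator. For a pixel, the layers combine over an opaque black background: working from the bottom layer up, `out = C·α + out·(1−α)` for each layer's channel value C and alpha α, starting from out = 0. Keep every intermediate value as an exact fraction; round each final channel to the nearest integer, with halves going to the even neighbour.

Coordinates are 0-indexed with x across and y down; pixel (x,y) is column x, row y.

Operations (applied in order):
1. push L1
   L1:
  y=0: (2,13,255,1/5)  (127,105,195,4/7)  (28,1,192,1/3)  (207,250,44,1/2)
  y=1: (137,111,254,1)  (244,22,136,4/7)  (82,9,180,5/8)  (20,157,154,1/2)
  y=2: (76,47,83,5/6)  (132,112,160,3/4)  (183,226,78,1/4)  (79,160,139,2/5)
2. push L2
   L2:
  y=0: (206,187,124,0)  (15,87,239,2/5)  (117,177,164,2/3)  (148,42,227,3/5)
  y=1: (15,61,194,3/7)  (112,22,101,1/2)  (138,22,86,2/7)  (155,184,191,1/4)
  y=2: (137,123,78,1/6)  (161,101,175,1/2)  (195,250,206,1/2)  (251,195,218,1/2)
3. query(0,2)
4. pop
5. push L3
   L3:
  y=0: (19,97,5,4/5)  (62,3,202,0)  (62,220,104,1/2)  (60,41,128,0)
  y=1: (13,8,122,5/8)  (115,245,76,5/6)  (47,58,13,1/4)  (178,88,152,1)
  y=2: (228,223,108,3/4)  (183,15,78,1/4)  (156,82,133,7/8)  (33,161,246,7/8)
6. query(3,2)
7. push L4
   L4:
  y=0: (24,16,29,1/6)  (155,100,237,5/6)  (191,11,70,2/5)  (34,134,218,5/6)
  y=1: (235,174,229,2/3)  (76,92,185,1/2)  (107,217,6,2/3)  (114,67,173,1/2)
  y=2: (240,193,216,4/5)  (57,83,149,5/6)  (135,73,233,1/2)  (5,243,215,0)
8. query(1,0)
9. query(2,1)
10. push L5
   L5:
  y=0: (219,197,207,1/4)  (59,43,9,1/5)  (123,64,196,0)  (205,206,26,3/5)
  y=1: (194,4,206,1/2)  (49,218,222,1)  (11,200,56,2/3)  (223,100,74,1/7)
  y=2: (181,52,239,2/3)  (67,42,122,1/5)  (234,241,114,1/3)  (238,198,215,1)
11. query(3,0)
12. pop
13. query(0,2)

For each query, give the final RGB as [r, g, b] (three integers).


query (0,2) [L1,L2] — begin 0,0,0
+L1 (α=5/6) → [190/3, 235/6, 415/6]
+L2 (α=1/6) → [1361/18, 1913/36, 2543/36]
→ [76, 53, 71]

(3,2) stack=L1,L3; from [0,0,0]:
+L1 (α=2/5) → [158/5, 64, 278/5]
+L3 (α=7/8) → [1313/40, 1191/8, 1111/5]
→ [33, 149, 222]

query (1,0) [L1,L3,L4] — begin 0,0,0
after L1 α=4/7: [508/7, 60, 780/7]
after L3 α=0: [508/7, 60, 780/7]
after L4 α=5/6: [5933/42, 280/3, 3025/14]
rounded: [141, 93, 216]

at x=2,y=1 over L1,L3,L4:
+L1 (α=5/8) → [205/4, 45/8, 225/2]
+L3 (α=1/4) → [803/16, 599/32, 701/8]
+L4 (α=2/3) → [1409/16, 4829/32, 797/24]
→ [88, 151, 33]

at x=3,y=0 over L1,L3,L4,L5:
+L1 (α=1/2) → [207/2, 125, 22]
+L3 (α=0) → [207/2, 125, 22]
+L4 (α=5/6) → [547/12, 265/2, 556/3]
+L5 (α=3/5) → [4237/30, 883/5, 1346/15]
= [141, 177, 90]

(0,2) stack=L1,L3,L4; from [0,0,0]:
L1 α=5/6: [190/3, 235/6, 415/6]
L3 α=3/4: [1121/6, 4249/24, 2359/24]
L4 α=4/5: [6881/30, 22777/120, 4619/24]
rounded: [229, 190, 192]
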